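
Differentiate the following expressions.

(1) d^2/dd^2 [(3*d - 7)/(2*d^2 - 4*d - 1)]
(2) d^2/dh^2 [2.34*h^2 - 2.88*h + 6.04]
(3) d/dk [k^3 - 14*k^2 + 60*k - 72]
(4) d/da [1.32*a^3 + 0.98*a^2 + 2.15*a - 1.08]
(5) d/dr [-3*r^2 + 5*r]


(1) = 4*((13 - 9*d)*(-2*d^2 + 4*d + 1) - 8*(d - 1)^2*(3*d - 7))/(-2*d^2 + 4*d + 1)^3
(2) = 4.68000000000000
(3) = 3*k^2 - 28*k + 60
(4) = 3.96*a^2 + 1.96*a + 2.15
(5) = 5 - 6*r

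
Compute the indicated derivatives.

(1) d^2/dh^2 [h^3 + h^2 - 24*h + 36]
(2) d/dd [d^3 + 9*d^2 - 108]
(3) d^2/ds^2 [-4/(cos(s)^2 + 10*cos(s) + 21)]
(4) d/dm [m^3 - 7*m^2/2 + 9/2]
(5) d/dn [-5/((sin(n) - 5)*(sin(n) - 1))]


(1) = 6*h + 2
(2) = 3*d*(d + 6)
(3) = 2*(8*sin(s)^4 - 36*sin(s)^2 - 495*cos(s) + 15*cos(3*s) - 288)/((cos(s) + 3)^3*(cos(s) + 7)^3)
(4) = m*(3*m - 7)
(5) = 10*(sin(n) - 3)*cos(n)/((sin(n) - 5)^2*(sin(n) - 1)^2)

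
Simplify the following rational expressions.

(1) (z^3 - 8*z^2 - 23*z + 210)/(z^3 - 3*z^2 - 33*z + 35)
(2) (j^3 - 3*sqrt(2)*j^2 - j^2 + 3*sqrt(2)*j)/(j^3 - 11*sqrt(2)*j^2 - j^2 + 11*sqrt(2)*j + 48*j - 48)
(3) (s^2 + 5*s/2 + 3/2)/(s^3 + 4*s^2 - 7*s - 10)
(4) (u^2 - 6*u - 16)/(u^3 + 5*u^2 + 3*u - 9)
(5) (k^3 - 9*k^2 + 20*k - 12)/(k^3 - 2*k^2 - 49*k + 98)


(1) = (z - 6)/(z - 1)
(2) = j/(j - 8*sqrt(2))
(3) = (2*s + 3)/(2*s^2 + 6*s - 20)
(4) = (u^2 - 6*u - 16)/(u^3 + 5*u^2 + 3*u - 9)
(5) = (k^2 - 7*k + 6)/(k^2 - 49)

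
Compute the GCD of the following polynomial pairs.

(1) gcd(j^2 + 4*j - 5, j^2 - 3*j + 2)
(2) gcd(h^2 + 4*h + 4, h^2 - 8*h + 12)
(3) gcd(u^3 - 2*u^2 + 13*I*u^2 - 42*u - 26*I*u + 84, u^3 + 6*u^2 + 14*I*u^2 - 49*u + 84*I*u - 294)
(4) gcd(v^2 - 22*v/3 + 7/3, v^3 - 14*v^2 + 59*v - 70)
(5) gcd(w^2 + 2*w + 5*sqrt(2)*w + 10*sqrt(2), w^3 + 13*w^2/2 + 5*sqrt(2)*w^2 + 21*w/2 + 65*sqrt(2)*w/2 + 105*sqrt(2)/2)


(1) = gcd((j - 1)*(j + 5), (j - 2)*(j - 1)) = j - 1
(2) = gcd((h + 2)^2, (h - 6)*(h - 2)) = 1
(3) = gcd((u - 2)*(u + 6*I)*(u + 7*I), (u + 6)*(u + 7*I)^2) = u + 7*I
(4) = v - 7
(5) = w + 5*sqrt(2)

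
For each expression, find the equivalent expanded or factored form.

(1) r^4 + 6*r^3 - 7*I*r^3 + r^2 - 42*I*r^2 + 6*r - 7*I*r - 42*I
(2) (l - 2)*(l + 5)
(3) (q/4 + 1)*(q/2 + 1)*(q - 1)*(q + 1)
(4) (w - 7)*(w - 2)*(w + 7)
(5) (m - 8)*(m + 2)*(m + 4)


(1) = (r + 6)*(r - 7*I)*(r - I)*(r + I)
(2) = l^2 + 3*l - 10
(3) = q^4/8 + 3*q^3/4 + 7*q^2/8 - 3*q/4 - 1
(4) = w^3 - 2*w^2 - 49*w + 98
(5) = m^3 - 2*m^2 - 40*m - 64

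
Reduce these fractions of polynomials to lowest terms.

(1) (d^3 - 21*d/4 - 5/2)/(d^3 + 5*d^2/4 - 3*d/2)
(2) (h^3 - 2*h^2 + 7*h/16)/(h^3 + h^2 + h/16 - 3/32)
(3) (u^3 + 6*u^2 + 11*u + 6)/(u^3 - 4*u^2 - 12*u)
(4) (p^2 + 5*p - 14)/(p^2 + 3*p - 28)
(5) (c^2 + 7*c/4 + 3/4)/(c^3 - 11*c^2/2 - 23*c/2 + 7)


(1) = (4*d^2 - 8*d - 5)/(4*d^2 - 3*d)
(2) = (8*h^2 - 14*h)/(8*h^2 + 10*h + 3)
(3) = (u^2 + 4*u + 3)/(u^2 - 6*u)
(4) = (p - 2)/(p - 4)
(5) = (4*c^2 + 7*c + 3)/(4*c^3 - 22*c^2 - 46*c + 28)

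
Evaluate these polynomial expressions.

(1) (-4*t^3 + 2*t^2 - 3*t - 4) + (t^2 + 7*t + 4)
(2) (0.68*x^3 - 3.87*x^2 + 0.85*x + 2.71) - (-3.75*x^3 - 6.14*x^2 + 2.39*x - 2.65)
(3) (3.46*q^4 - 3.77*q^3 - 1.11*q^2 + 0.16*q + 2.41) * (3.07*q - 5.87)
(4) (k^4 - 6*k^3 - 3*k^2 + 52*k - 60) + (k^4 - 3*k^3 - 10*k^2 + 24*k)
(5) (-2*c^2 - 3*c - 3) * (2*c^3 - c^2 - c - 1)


(1) = -4*t^3 + 3*t^2 + 4*t
(2) = 4.43*x^3 + 2.27*x^2 - 1.54*x + 5.36
(3) = 10.6222*q^5 - 31.8841*q^4 + 18.7222*q^3 + 7.0069*q^2 + 6.4595*q - 14.1467
(4) = 2*k^4 - 9*k^3 - 13*k^2 + 76*k - 60
(5) = -4*c^5 - 4*c^4 - c^3 + 8*c^2 + 6*c + 3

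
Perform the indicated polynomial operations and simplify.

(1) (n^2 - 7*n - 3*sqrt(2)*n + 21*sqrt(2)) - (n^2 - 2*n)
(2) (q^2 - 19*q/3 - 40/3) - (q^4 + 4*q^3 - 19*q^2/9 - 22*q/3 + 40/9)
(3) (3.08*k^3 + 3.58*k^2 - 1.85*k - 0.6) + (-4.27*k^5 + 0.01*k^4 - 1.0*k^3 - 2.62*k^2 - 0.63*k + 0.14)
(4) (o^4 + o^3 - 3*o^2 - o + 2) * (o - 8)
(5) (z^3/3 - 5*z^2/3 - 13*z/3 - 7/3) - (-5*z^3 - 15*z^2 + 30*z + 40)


(1) = -5*n - 3*sqrt(2)*n + 21*sqrt(2)
(2) = -q^4 - 4*q^3 + 28*q^2/9 + q - 160/9
(3) = -4.27*k^5 + 0.01*k^4 + 2.08*k^3 + 0.96*k^2 - 2.48*k - 0.46
(4) = o^5 - 7*o^4 - 11*o^3 + 23*o^2 + 10*o - 16
(5) = 16*z^3/3 + 40*z^2/3 - 103*z/3 - 127/3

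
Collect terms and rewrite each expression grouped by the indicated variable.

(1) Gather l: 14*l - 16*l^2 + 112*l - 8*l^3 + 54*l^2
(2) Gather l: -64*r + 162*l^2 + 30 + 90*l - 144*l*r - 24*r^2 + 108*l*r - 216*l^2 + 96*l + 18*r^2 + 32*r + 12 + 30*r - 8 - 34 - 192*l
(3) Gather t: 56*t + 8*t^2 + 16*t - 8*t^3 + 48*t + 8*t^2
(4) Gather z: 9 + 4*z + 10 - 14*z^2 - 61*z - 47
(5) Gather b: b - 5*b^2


(1) = -8*l^3 + 38*l^2 + 126*l
(2) = -54*l^2 + l*(-36*r - 6) - 6*r^2 - 2*r
(3) = -8*t^3 + 16*t^2 + 120*t
(4) = -14*z^2 - 57*z - 28
(5) = -5*b^2 + b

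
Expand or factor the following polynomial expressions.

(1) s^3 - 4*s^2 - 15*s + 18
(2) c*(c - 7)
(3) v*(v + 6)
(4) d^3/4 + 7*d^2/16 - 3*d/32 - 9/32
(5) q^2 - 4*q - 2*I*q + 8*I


(1) = (s - 6)*(s - 1)*(s + 3)
(2) = c^2 - 7*c
(3) = v^2 + 6*v
(4) = (d/4 + 1/4)*(d - 3/4)*(d + 3/2)
(5) = (q - 4)*(q - 2*I)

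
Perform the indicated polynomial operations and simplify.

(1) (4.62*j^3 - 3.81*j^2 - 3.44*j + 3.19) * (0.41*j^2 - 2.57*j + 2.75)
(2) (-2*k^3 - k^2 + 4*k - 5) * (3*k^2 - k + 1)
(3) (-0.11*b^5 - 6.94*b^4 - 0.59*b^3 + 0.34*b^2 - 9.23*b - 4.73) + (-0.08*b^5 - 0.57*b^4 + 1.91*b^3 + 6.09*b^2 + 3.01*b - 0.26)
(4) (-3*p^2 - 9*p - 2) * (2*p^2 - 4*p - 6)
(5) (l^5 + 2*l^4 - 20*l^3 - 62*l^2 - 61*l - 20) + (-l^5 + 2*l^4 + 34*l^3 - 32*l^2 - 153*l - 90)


(1) = 1.8942*j^5 - 13.4355*j^4 + 21.0863*j^3 - 0.3288*j^2 - 17.6583*j + 8.7725
(2) = -6*k^5 - k^4 + 11*k^3 - 20*k^2 + 9*k - 5
(3) = -0.19*b^5 - 7.51*b^4 + 1.32*b^3 + 6.43*b^2 - 6.22*b - 4.99
(4) = -6*p^4 - 6*p^3 + 50*p^2 + 62*p + 12
(5) = 4*l^4 + 14*l^3 - 94*l^2 - 214*l - 110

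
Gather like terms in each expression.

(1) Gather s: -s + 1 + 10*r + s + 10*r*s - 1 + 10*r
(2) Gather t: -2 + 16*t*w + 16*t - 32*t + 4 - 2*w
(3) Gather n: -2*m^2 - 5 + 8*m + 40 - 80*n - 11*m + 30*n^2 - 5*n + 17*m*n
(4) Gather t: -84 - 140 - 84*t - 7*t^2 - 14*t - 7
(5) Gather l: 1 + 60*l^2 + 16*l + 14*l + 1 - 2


(1) = 10*r*s + 20*r
(2) = t*(16*w - 16) - 2*w + 2
(3) = -2*m^2 - 3*m + 30*n^2 + n*(17*m - 85) + 35
(4) = -7*t^2 - 98*t - 231
(5) = 60*l^2 + 30*l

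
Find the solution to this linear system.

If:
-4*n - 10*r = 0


Then:
n = -5*r/2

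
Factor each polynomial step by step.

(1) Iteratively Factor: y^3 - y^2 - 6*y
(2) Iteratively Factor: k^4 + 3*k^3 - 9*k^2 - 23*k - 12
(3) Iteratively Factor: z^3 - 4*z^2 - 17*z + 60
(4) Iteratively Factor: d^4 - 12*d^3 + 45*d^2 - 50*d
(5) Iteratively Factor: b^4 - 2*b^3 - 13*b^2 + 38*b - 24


(1) = (y + 2)*(y^2 - 3*y) = (y - 3)*(y + 2)*(y)
(2) = (k + 4)*(k^3 - k^2 - 5*k - 3) = (k - 3)*(k + 4)*(k^2 + 2*k + 1) = (k - 3)*(k + 1)*(k + 4)*(k + 1)
(3) = (z + 4)*(z^2 - 8*z + 15) = (z - 5)*(z + 4)*(z - 3)
(4) = (d - 5)*(d^3 - 7*d^2 + 10*d) = (d - 5)*(d - 2)*(d^2 - 5*d) = d*(d - 5)*(d - 2)*(d - 5)
(5) = (b - 3)*(b^3 + b^2 - 10*b + 8) = (b - 3)*(b + 4)*(b^2 - 3*b + 2) = (b - 3)*(b - 2)*(b + 4)*(b - 1)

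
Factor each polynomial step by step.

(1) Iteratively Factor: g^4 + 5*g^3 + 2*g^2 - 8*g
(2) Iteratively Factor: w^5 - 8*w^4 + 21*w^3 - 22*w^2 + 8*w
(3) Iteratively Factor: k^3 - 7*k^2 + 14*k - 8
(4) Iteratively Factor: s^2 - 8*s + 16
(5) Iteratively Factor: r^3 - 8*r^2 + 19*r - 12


(1) = (g - 1)*(g^3 + 6*g^2 + 8*g) = g*(g - 1)*(g^2 + 6*g + 8) = g*(g - 1)*(g + 2)*(g + 4)
(2) = (w - 1)*(w^4 - 7*w^3 + 14*w^2 - 8*w) = w*(w - 1)*(w^3 - 7*w^2 + 14*w - 8) = w*(w - 2)*(w - 1)*(w^2 - 5*w + 4) = w*(w - 4)*(w - 2)*(w - 1)*(w - 1)
(3) = (k - 4)*(k^2 - 3*k + 2) = (k - 4)*(k - 2)*(k - 1)
(4) = (s - 4)*(s - 4)
(5) = (r - 1)*(r^2 - 7*r + 12) = (r - 4)*(r - 1)*(r - 3)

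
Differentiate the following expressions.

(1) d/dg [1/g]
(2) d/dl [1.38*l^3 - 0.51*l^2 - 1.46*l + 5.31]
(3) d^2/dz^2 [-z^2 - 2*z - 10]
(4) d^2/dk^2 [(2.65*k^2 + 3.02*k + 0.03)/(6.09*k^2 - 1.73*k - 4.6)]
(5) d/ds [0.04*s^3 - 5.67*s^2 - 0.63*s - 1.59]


(1) = -1/g^2
(2) = 4.14*l^2 - 1.02*l - 1.46
(3) = -2
(4) = (279.851334*k^3 + 452.098458*k^2 + 505.717254*k + 65.942094)/(225.866529*k^6 - 192.487239*k^5 - 457.135497*k^4 + 285.607603*k^3 + 345.29118*k^2 - 109.8204*k - 97.336)
(5) = 0.12*s^2 - 11.34*s - 0.63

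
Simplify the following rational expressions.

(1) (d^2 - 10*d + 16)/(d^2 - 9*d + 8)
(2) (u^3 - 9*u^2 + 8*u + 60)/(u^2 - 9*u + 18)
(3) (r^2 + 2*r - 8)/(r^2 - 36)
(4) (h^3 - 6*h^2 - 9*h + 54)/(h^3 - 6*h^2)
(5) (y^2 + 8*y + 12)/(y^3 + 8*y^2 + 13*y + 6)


(1) = (d - 2)/(d - 1)
(2) = (u^2 - 3*u - 10)/(u - 3)
(3) = (r^2 + 2*r - 8)/(r^2 - 36)
(4) = (h^2 - 9)/h^2
(5) = (y + 2)/(y^2 + 2*y + 1)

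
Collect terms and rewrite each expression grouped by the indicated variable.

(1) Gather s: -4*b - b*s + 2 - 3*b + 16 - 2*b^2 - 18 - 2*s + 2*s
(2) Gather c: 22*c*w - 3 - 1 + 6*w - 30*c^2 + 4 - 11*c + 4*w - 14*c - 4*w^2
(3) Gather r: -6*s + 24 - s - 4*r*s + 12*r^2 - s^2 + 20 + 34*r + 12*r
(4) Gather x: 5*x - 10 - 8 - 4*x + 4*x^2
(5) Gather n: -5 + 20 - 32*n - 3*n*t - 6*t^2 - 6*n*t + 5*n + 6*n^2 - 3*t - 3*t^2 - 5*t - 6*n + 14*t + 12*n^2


(1) = -2*b^2 - b*s - 7*b
(2) = -30*c^2 + c*(22*w - 25) - 4*w^2 + 10*w
(3) = 12*r^2 + r*(46 - 4*s) - s^2 - 7*s + 44
(4) = 4*x^2 + x - 18
(5) = 18*n^2 + n*(-9*t - 33) - 9*t^2 + 6*t + 15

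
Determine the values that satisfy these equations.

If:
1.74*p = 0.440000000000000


Then:
p = 0.25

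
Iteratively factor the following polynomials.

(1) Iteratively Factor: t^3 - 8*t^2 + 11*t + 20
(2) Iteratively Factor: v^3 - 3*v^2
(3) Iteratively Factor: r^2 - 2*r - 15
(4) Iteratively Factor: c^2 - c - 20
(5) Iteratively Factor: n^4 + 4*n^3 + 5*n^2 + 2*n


(1) = (t - 5)*(t^2 - 3*t - 4) = (t - 5)*(t - 4)*(t + 1)
(2) = (v - 3)*(v^2) = v*(v - 3)*(v)
(3) = (r + 3)*(r - 5)
(4) = (c - 5)*(c + 4)
(5) = (n + 1)*(n^3 + 3*n^2 + 2*n) = n*(n + 1)*(n^2 + 3*n + 2) = n*(n + 1)^2*(n + 2)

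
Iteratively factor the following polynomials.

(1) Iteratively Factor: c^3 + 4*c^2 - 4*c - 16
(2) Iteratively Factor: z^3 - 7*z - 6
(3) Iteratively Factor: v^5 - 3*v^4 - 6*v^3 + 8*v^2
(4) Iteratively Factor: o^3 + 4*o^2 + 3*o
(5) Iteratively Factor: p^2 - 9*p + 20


(1) = (c - 2)*(c^2 + 6*c + 8) = (c - 2)*(c + 4)*(c + 2)
(2) = (z + 2)*(z^2 - 2*z - 3) = (z + 1)*(z + 2)*(z - 3)
(3) = (v)*(v^4 - 3*v^3 - 6*v^2 + 8*v) = v*(v + 2)*(v^3 - 5*v^2 + 4*v) = v*(v - 1)*(v + 2)*(v^2 - 4*v) = v*(v - 4)*(v - 1)*(v + 2)*(v)
(4) = (o)*(o^2 + 4*o + 3) = o*(o + 3)*(o + 1)
(5) = (p - 4)*(p - 5)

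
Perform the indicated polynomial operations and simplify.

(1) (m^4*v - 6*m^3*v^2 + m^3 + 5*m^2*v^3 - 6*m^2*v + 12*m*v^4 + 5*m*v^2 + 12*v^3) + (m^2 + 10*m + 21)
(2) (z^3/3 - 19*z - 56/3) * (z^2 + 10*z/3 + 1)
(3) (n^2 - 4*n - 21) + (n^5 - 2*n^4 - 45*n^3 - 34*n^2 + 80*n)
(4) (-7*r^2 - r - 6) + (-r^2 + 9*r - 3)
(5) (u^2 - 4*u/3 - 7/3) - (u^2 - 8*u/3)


(1) = m^4*v - 6*m^3*v^2 + m^3 + 5*m^2*v^3 - 6*m^2*v + m^2 + 12*m*v^4 + 5*m*v^2 + 10*m + 12*v^3 + 21
(2) = z^5/3 + 10*z^4/9 - 56*z^3/3 - 82*z^2 - 731*z/9 - 56/3
(3) = n^5 - 2*n^4 - 45*n^3 - 33*n^2 + 76*n - 21
(4) = -8*r^2 + 8*r - 9
(5) = 4*u/3 - 7/3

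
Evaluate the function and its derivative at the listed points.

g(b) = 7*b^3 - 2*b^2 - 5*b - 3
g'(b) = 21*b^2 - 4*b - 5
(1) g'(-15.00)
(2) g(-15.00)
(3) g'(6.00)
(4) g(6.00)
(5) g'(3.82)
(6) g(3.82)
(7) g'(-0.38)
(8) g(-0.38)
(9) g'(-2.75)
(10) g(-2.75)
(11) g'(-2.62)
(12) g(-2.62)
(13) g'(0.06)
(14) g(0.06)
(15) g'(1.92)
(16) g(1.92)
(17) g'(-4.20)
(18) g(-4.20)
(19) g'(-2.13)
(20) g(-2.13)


(1) = 4780.00
(2) = -24003.00
(3) = 727.00
(4) = 1407.00
(5) = 286.16
(6) = 338.92
(7) = -0.45
(8) = -1.77
(9) = 164.81
(10) = -149.95
(11) = 149.63
(12) = -129.52
(13) = -5.16
(14) = -3.31
(15) = 64.73
(16) = 29.57
(17) = 382.24
(18) = -535.90
(19) = 98.79
(20) = -69.07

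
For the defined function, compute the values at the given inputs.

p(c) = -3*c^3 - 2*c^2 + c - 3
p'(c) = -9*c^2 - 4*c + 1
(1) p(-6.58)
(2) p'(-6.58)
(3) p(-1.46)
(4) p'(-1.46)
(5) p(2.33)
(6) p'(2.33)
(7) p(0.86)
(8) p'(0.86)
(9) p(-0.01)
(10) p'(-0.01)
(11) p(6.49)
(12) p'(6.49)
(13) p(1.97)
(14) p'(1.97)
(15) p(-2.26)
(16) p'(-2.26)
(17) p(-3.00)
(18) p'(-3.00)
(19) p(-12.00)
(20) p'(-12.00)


(1) = 758.50
(2) = -362.35
(3) = 0.61
(4) = -12.34
(5) = -49.48
(6) = -57.18
(7) = -5.53
(8) = -9.10
(9) = -3.01
(10) = 1.04
(11) = -900.83
(12) = -404.04
(13) = -31.73
(14) = -41.81
(15) = 19.15
(16) = -35.93
(17) = 57.00
(18) = -68.00
(19) = 4881.00
(20) = -1247.00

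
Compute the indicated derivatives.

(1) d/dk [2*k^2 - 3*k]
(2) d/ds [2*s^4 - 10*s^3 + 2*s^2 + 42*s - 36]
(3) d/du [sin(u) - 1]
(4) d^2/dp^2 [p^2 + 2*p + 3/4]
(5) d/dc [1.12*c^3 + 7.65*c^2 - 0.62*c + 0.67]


(1) = 4*k - 3
(2) = 8*s^3 - 30*s^2 + 4*s + 42
(3) = cos(u)
(4) = 2
(5) = 3.36*c^2 + 15.3*c - 0.62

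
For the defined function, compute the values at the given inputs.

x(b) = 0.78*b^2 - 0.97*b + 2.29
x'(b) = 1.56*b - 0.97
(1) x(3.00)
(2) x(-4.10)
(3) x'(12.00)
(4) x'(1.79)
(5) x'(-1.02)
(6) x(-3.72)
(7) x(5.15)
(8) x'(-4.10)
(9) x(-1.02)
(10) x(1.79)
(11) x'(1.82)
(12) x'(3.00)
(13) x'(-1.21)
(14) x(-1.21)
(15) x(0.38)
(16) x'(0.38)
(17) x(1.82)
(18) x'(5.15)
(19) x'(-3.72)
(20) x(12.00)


(1) = 6.40
(2) = 19.38
(3) = 17.75
(4) = 1.82
(5) = -2.56
(6) = 16.69
(7) = 17.98
(8) = -7.37
(9) = 4.09
(10) = 3.05
(11) = 1.87
(12) = 3.71
(13) = -2.86
(14) = 4.61
(15) = 2.03
(16) = -0.38
(17) = 3.11
(18) = 7.06
(19) = -6.77
(20) = 102.97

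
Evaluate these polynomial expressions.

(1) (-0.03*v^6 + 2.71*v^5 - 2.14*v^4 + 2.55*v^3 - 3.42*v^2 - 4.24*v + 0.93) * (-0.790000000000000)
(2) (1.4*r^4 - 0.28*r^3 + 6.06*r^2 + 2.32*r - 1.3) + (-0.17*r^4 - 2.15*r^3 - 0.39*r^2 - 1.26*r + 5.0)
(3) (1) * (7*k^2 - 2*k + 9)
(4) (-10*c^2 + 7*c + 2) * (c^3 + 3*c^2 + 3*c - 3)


(1) = 0.0237*v^6 - 2.1409*v^5 + 1.6906*v^4 - 2.0145*v^3 + 2.7018*v^2 + 3.3496*v - 0.7347
(2) = 1.23*r^4 - 2.43*r^3 + 5.67*r^2 + 1.06*r + 3.7
(3) = 7*k^2 - 2*k + 9
(4) = -10*c^5 - 23*c^4 - 7*c^3 + 57*c^2 - 15*c - 6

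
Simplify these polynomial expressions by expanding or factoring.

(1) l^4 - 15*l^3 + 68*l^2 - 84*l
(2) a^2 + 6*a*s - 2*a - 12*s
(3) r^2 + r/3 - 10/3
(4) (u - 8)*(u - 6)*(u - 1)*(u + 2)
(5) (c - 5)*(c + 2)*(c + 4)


(1) = l*(l - 7)*(l - 6)*(l - 2)
(2) = (a - 2)*(a + 6*s)
(3) = (r - 5/3)*(r + 2)
(4) = u^4 - 13*u^3 + 32*u^2 + 76*u - 96
(5) = c^3 + c^2 - 22*c - 40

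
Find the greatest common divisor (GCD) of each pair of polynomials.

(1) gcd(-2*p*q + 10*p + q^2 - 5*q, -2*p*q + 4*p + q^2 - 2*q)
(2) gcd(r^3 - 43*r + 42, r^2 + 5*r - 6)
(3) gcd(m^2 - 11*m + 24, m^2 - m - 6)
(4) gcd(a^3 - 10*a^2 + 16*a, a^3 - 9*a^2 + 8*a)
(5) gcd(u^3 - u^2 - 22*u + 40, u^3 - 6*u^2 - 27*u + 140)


(1) = gcd((-2*p + q)*(q - 5), (-2*p + q)*(q - 2)) = 2*p - q
(2) = r - 1
(3) = m - 3
(4) = a^2 - 8*a
(5) = gcd((u - 4)*(u - 2)*(u + 5), (u - 7)*(u - 4)*(u + 5)) = u^2 + u - 20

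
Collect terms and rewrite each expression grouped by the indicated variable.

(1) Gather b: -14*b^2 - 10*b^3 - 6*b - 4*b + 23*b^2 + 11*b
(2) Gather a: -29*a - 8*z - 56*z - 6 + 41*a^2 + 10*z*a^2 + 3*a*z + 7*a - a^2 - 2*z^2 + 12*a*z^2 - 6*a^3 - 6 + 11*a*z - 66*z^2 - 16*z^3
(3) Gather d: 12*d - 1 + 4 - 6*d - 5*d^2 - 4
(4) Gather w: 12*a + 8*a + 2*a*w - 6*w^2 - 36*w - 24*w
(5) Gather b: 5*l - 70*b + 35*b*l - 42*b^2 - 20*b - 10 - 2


(1) = -10*b^3 + 9*b^2 + b
(2) = -6*a^3 + a^2*(10*z + 40) + a*(12*z^2 + 14*z - 22) - 16*z^3 - 68*z^2 - 64*z - 12
(3) = -5*d^2 + 6*d - 1
(4) = 20*a - 6*w^2 + w*(2*a - 60)
(5) = -42*b^2 + b*(35*l - 90) + 5*l - 12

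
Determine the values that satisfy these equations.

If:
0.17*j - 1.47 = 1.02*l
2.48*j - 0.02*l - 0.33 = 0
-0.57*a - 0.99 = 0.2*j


Then:
a = -1.78
j = 0.12
l = -1.42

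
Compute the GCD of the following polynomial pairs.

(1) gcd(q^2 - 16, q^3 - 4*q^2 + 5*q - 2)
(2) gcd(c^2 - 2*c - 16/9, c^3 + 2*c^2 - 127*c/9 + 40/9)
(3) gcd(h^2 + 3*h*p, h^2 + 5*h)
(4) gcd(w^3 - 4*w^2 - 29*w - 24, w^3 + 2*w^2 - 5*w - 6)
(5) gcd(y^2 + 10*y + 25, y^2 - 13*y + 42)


(1) = gcd((q - 4)*(q + 4), (q - 2)*(q - 1)^2) = 1
(2) = gcd((c - 8/3)*(c + 2/3), (c - 8/3)*(c - 1/3)*(c + 5)) = c - 8/3
(3) = gcd(h*(h + 3*p), h*(h + 5)) = h
(4) = w^2 + 4*w + 3
(5) = 1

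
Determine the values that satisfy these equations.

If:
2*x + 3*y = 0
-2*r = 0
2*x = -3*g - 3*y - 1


Then:
g = -1/3
r = 0
x = -3*y/2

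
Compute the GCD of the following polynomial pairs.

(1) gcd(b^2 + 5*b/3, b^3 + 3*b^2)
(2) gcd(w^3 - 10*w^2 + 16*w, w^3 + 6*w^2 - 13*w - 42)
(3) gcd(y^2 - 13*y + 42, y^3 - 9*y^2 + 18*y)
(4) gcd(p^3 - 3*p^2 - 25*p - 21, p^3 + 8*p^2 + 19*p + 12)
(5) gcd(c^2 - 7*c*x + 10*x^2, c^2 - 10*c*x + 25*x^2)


(1) = b
(2) = 1
(3) = gcd((y - 7)*(y - 6), y*(y - 6)*(y - 3)) = y - 6
(4) = gcd((p - 7)*(p + 1)*(p + 3), (p + 1)*(p + 3)*(p + 4)) = p^2 + 4*p + 3
(5) = gcd((c - 5*x)*(c - 2*x), (c - 5*x)^2) = -c + 5*x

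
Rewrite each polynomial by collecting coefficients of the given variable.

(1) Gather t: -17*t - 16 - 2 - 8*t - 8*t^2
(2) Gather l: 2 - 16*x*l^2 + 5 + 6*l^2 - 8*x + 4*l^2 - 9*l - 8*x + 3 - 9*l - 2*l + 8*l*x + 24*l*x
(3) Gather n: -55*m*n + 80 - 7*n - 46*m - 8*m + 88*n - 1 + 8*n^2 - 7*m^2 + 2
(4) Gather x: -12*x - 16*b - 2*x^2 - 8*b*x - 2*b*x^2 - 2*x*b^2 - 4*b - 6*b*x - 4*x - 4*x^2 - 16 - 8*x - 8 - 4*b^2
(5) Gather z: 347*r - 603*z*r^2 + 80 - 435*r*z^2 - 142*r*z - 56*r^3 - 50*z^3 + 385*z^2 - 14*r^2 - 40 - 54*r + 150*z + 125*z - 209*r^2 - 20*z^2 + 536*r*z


(1) = -8*t^2 - 25*t - 18
(2) = l^2*(10 - 16*x) + l*(32*x - 20) - 16*x + 10
(3) = -7*m^2 - 54*m + 8*n^2 + n*(81 - 55*m) + 81
(4) = -4*b^2 - 20*b + x^2*(-2*b - 6) + x*(-2*b^2 - 14*b - 24) - 24
(5) = -56*r^3 - 223*r^2 + 293*r - 50*z^3 + z^2*(365 - 435*r) + z*(-603*r^2 + 394*r + 275) + 40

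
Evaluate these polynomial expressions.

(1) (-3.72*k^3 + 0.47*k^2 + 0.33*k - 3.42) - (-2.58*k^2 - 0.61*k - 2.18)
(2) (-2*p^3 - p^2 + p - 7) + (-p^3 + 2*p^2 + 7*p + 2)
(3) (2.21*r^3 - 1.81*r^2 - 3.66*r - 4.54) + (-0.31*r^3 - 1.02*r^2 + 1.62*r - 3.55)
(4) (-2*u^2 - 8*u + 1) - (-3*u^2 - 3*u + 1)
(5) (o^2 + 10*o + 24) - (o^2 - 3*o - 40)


(1) = -3.72*k^3 + 3.05*k^2 + 0.94*k - 1.24
(2) = -3*p^3 + p^2 + 8*p - 5
(3) = 1.9*r^3 - 2.83*r^2 - 2.04*r - 8.09
(4) = u^2 - 5*u
(5) = 13*o + 64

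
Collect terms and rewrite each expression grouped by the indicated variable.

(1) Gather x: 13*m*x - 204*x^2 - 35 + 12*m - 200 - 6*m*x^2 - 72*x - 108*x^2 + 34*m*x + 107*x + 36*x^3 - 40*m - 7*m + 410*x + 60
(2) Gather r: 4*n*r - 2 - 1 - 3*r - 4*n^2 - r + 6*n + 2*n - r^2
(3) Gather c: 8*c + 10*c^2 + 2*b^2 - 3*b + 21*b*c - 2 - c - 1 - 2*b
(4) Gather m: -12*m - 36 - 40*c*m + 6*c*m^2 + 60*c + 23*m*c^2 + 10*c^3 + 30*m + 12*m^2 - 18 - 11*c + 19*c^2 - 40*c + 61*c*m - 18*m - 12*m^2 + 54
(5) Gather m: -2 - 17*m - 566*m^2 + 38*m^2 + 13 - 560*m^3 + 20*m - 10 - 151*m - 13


(1) = -35*m + 36*x^3 + x^2*(-6*m - 312) + x*(47*m + 445) - 175
(2) = -4*n^2 + 8*n - r^2 + r*(4*n - 4) - 3
(3) = 2*b^2 - 5*b + 10*c^2 + c*(21*b + 7) - 3
(4) = 10*c^3 + 19*c^2 + 6*c*m^2 + 9*c + m*(23*c^2 + 21*c)
(5) = -560*m^3 - 528*m^2 - 148*m - 12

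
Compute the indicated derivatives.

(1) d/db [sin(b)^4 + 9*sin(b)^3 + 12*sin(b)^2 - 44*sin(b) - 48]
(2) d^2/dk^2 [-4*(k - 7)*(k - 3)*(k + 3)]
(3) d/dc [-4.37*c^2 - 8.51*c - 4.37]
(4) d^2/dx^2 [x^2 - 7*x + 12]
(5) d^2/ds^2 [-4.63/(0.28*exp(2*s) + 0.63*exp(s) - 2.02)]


(1) = (4*sin(b)^3 + 27*sin(b)^2 + 24*sin(b) - 44)*cos(b)
(2) = 56 - 24*k
(3) = -8.74*c - 8.51
(4) = 2
(5) = (-4.63*(0.56*exp(s) + 0.63)*(1.12*exp(s) + 1.26)*exp(s) + (5.1856*exp(s) + 2.9169)*(0.28*exp(2*s) + 0.63*exp(s) - 2.02))*exp(s)/(0.28*exp(2*s) + 0.63*exp(s) - 2.02)^3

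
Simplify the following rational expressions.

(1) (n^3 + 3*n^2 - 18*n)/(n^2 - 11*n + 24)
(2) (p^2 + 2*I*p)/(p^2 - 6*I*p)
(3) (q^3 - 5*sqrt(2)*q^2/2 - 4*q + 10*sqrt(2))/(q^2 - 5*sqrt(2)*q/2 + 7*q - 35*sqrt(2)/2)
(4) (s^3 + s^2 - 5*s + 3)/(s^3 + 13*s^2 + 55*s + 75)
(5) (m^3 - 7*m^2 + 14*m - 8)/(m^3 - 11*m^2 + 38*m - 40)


(1) = (n^2 + 6*n)/(n - 8)
(2) = (p + 2*I)/(p - 6*I)
(3) = (4*q^2 - 16)/(4*q + 28)
(4) = (s^2 - 2*s + 1)/(s^2 + 10*s + 25)
(5) = (m - 1)/(m - 5)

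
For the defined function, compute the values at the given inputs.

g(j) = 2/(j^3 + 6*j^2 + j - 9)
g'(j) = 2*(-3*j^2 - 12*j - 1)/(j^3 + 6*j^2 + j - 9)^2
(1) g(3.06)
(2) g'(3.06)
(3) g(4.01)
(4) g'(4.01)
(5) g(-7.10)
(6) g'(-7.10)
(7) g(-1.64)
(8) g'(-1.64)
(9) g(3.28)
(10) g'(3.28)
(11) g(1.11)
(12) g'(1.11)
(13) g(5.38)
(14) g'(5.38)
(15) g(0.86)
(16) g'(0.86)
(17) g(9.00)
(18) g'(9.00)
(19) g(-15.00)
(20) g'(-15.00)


(1) = 0.03
(2) = -0.02
(3) = 0.01
(4) = -0.01
(5) = -0.03
(6) = -0.03
(7) = 1.84
(8) = 17.97
(9) = 0.02
(10) = -0.02
(11) = 2.30
(12) = -47.58
(13) = 0.01
(14) = -0.00
(15) = -0.65
(16) = -2.88
(17) = 0.00
(18) = -0.00
(19) = -0.00
(20) = -0.00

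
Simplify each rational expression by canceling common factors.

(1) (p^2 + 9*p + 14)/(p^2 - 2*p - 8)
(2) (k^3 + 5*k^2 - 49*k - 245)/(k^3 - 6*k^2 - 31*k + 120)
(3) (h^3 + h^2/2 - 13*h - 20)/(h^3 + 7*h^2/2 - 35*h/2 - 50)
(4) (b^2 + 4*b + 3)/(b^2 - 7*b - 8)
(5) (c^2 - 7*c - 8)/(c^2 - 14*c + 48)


(1) = (p + 7)/(p - 4)
(2) = (k^2 - 49)/(k^2 - 11*k + 24)
(3) = (h + 2)/(h + 5)
(4) = (b + 3)/(b - 8)
(5) = (c + 1)/(c - 6)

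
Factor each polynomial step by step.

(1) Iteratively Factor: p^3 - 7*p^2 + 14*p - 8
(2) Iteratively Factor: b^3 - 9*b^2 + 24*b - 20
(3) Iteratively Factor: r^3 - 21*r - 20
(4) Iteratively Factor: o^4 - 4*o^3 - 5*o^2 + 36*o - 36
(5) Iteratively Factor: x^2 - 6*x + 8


(1) = (p - 1)*(p^2 - 6*p + 8) = (p - 4)*(p - 1)*(p - 2)
(2) = (b - 2)*(b^2 - 7*b + 10) = (b - 5)*(b - 2)*(b - 2)
(3) = (r - 5)*(r^2 + 5*r + 4) = (r - 5)*(r + 4)*(r + 1)
(4) = (o - 2)*(o^3 - 2*o^2 - 9*o + 18) = (o - 2)*(o + 3)*(o^2 - 5*o + 6) = (o - 3)*(o - 2)*(o + 3)*(o - 2)
(5) = (x - 4)*(x - 2)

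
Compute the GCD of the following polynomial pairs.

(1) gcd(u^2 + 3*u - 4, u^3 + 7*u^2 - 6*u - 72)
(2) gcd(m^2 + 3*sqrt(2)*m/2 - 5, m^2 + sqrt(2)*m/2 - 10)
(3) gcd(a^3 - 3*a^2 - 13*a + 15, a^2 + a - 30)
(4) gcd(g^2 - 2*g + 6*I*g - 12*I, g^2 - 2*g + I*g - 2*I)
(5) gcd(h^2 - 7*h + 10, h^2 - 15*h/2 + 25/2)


(1) = u + 4
(2) = gcd((m - sqrt(2))*(m + 5*sqrt(2)/2), (m - 2*sqrt(2))*(m + 5*sqrt(2)/2)) = m + 5*sqrt(2)/2
(3) = gcd((a - 5)*(a - 1)*(a + 3), (a - 5)*(a + 6)) = a - 5
(4) = g - 2
(5) = gcd((h - 5)*(h - 2), (h - 5)*(h - 5/2)) = h - 5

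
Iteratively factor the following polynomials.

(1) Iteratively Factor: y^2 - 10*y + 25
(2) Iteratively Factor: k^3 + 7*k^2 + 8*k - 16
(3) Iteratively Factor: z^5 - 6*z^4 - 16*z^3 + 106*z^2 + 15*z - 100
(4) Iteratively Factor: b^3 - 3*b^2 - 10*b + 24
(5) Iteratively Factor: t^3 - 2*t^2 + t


(1) = (y - 5)*(y - 5)
(2) = (k - 1)*(k^2 + 8*k + 16) = (k - 1)*(k + 4)*(k + 4)
(3) = (z - 5)*(z^4 - z^3 - 21*z^2 + z + 20) = (z - 5)*(z - 1)*(z^3 - 21*z - 20) = (z - 5)*(z - 1)*(z + 4)*(z^2 - 4*z - 5) = (z - 5)*(z - 1)*(z + 1)*(z + 4)*(z - 5)
(4) = (b - 2)*(b^2 - b - 12) = (b - 4)*(b - 2)*(b + 3)
(5) = (t - 1)*(t^2 - t) = (t - 1)^2*(t)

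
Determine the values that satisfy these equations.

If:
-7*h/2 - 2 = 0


Then:
h = -4/7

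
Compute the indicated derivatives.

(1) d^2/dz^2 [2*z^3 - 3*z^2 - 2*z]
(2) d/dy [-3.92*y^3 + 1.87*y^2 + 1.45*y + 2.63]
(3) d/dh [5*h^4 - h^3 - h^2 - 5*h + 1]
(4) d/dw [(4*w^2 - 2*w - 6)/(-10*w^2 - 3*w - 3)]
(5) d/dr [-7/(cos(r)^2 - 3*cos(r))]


(1) = 12*z - 6
(2) = -11.76*y^2 + 3.74*y + 1.45
(3) = 20*h^3 - 3*h^2 - 2*h - 5
(4) = 4*(-8*w^2 - 36*w - 3)/(100*w^4 + 60*w^3 + 69*w^2 + 18*w + 9)
(5) = 7*(3 - 2*cos(r))*sin(r)/((cos(r) - 3)^2*cos(r)^2)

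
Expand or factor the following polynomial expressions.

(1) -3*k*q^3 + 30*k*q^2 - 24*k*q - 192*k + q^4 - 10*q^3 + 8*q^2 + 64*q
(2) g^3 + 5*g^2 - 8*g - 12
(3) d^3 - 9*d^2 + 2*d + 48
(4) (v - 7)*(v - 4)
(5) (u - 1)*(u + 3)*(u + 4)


(1) = (-3*k + q)*(q - 8)*(q - 4)*(q + 2)
(2) = (g - 2)*(g + 1)*(g + 6)
(3) = (d - 8)*(d - 3)*(d + 2)
(4) = v^2 - 11*v + 28
(5) = u^3 + 6*u^2 + 5*u - 12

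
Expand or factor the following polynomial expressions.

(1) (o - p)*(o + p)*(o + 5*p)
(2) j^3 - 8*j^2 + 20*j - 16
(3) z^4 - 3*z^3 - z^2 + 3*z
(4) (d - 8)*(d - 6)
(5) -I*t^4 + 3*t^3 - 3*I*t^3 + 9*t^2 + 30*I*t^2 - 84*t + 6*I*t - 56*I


(1) = o^3 + 5*o^2*p - o*p^2 - 5*p^3
(2) = (j - 4)*(j - 2)^2
(3) = z*(z - 3)*(z - 1)*(z + 1)
(4) = d^2 - 14*d + 48
(5) = (t - 4)*(t + 7)*(t + 2*I)*(-I*t + 1)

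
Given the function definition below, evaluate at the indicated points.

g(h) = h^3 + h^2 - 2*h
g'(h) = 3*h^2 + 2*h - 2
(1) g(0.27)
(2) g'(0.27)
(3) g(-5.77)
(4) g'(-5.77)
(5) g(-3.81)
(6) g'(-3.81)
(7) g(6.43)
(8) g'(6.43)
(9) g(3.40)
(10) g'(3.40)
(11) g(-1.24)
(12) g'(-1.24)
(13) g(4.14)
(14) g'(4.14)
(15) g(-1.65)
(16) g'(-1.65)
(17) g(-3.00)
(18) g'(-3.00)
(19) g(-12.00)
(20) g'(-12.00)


(1) = -0.45
(2) = -1.24
(3) = -147.27
(4) = 86.34
(5) = -33.17
(6) = 33.93
(7) = 294.33
(8) = 134.89
(9) = 44.06
(10) = 39.48
(11) = 2.11
(12) = 0.13
(13) = 79.82
(14) = 57.70
(15) = 1.53
(16) = 2.87
(17) = -12.00
(18) = 19.00
(19) = -1560.00
(20) = 406.00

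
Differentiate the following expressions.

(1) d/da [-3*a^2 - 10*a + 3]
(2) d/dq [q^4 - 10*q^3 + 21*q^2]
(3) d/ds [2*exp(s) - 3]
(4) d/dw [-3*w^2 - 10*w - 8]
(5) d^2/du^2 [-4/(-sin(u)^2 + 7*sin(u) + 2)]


(1) = -6*a - 10
(2) = 2*q*(2*q^2 - 15*q + 21)
(3) = 2*exp(s)
(4) = -6*w - 10
(5) = 4*(4*sin(u)^4 - 21*sin(u)^3 + 51*sin(u)^2 + 28*sin(u) - 102)/(7*sin(u) + cos(u)^2 + 1)^3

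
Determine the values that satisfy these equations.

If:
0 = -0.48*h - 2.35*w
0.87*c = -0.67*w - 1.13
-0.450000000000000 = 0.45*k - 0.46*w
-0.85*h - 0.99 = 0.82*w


Then:
c = -1.53
h = -1.45
k = -0.70
w = 0.30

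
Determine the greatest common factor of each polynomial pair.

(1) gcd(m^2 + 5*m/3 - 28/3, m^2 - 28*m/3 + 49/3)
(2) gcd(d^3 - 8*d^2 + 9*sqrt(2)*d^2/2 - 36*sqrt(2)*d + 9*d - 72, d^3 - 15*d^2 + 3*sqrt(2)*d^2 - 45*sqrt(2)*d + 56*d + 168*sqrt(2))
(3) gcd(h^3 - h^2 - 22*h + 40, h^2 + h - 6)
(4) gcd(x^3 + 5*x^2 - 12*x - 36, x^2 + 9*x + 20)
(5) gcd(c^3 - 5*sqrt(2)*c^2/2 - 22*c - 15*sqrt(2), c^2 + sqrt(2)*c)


(1) = m - 7/3
(2) = d^2 + d*(-8 + 3*sqrt(2)) - 24*sqrt(2)
(3) = gcd((h - 4)*(h - 2)*(h + 5), (h - 2)*(h + 3)) = h - 2
(4) = 1
(5) = c + sqrt(2)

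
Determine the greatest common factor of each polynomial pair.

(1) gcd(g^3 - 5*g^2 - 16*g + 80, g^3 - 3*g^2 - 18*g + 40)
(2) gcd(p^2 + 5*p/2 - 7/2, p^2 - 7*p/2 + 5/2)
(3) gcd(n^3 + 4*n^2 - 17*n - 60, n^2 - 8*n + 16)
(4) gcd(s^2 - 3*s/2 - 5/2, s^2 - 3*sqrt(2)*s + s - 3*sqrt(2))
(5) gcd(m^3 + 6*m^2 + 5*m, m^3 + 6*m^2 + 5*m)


(1) = gcd((g - 5)*(g - 4)*(g + 4), (g - 5)*(g - 2)*(g + 4)) = g^2 - g - 20
(2) = p - 1
(3) = n - 4
(4) = s + 1
(5) = m^3 + 6*m^2 + 5*m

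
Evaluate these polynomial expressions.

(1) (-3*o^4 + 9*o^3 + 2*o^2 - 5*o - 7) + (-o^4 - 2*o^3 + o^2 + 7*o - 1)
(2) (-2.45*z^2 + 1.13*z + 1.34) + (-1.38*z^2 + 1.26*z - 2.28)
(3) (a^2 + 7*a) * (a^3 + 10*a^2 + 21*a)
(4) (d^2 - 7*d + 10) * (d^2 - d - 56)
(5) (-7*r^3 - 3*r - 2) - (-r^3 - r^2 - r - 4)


(1) = -4*o^4 + 7*o^3 + 3*o^2 + 2*o - 8
(2) = -3.83*z^2 + 2.39*z - 0.94
(3) = a^5 + 17*a^4 + 91*a^3 + 147*a^2
(4) = d^4 - 8*d^3 - 39*d^2 + 382*d - 560
(5) = -6*r^3 + r^2 - 2*r + 2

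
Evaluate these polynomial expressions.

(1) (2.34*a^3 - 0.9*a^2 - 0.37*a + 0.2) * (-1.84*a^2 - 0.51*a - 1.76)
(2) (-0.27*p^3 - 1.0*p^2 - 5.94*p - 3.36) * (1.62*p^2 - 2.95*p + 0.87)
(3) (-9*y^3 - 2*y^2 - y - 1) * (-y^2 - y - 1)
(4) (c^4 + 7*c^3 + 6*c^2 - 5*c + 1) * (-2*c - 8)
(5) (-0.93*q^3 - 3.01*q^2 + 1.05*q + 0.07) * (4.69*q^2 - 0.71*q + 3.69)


(1) = -4.3056*a^5 + 0.4626*a^4 - 2.9786*a^3 + 1.4047*a^2 + 0.5492*a - 0.352
(2) = -0.4374*p^5 - 0.8235*p^4 - 6.9077*p^3 + 11.2098*p^2 + 4.7442*p - 2.9232
(3) = 9*y^5 + 11*y^4 + 12*y^3 + 4*y^2 + 2*y + 1
(4) = -2*c^5 - 22*c^4 - 68*c^3 - 38*c^2 + 38*c - 8
(5) = -4.3617*q^5 - 13.4566*q^4 + 3.6299*q^3 - 11.5241*q^2 + 3.8248*q + 0.2583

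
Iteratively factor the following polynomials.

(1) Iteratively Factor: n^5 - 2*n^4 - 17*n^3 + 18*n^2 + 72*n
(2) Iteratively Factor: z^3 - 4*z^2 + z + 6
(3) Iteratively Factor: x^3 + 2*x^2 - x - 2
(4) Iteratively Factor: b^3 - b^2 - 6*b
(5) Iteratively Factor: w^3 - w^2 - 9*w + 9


(1) = (n - 4)*(n^4 + 2*n^3 - 9*n^2 - 18*n) = (n - 4)*(n - 3)*(n^3 + 5*n^2 + 6*n) = (n - 4)*(n - 3)*(n + 3)*(n^2 + 2*n) = (n - 4)*(n - 3)*(n + 2)*(n + 3)*(n)
(2) = (z - 2)*(z^2 - 2*z - 3) = (z - 2)*(z + 1)*(z - 3)
(3) = (x - 1)*(x^2 + 3*x + 2) = (x - 1)*(x + 2)*(x + 1)
(4) = (b)*(b^2 - b - 6) = b*(b + 2)*(b - 3)
(5) = (w + 3)*(w^2 - 4*w + 3) = (w - 1)*(w + 3)*(w - 3)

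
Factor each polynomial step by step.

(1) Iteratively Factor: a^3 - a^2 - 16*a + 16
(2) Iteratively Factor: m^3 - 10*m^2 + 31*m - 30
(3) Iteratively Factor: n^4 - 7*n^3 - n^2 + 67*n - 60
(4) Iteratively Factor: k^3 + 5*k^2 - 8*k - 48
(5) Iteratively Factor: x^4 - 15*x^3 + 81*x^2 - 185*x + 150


(1) = (a - 1)*(a^2 - 16) = (a - 1)*(a + 4)*(a - 4)
(2) = (m - 5)*(m^2 - 5*m + 6) = (m - 5)*(m - 3)*(m - 2)
(3) = (n + 3)*(n^3 - 10*n^2 + 29*n - 20) = (n - 4)*(n + 3)*(n^2 - 6*n + 5) = (n - 4)*(n - 1)*(n + 3)*(n - 5)
(4) = (k - 3)*(k^2 + 8*k + 16) = (k - 3)*(k + 4)*(k + 4)
(5) = (x - 2)*(x^3 - 13*x^2 + 55*x - 75) = (x - 3)*(x - 2)*(x^2 - 10*x + 25) = (x - 5)*(x - 3)*(x - 2)*(x - 5)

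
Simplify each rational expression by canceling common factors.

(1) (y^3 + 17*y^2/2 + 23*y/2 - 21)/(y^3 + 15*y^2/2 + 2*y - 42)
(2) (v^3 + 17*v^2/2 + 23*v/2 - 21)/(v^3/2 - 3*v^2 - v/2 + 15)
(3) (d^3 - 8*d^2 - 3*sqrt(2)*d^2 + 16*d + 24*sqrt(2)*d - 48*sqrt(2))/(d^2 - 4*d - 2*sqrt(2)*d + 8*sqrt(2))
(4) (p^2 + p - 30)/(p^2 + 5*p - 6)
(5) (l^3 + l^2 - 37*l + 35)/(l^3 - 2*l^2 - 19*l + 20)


(1) = (y - 1)/(y - 2)
(2) = (2*v^3 + 17*v^2 + 23*v - 42)/(v^3 - 6*v^2 - v + 30)
(3) = (d^2 + d*(-3*sqrt(2) - 4) + 12*sqrt(2))/(d - 2*sqrt(2))
(4) = (p - 5)/(p - 1)
(5) = (l + 7)/(l + 4)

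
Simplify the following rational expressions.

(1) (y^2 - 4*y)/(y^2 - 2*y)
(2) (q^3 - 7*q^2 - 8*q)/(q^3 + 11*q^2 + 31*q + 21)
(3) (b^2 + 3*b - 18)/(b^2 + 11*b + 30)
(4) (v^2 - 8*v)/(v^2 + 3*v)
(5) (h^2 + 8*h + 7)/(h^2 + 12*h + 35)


(1) = (y - 4)/(y - 2)
(2) = (q^2 - 8*q)/(q^2 + 10*q + 21)
(3) = (b - 3)/(b + 5)
(4) = (v - 8)/(v + 3)
(5) = (h + 1)/(h + 5)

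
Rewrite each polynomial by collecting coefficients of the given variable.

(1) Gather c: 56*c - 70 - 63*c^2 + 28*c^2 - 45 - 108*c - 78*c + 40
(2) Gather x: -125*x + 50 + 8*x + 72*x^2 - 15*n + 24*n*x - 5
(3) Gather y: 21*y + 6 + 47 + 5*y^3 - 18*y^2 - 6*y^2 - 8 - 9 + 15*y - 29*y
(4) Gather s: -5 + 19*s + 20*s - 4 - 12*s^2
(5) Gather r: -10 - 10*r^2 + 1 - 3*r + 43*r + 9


(1) = -35*c^2 - 130*c - 75
(2) = -15*n + 72*x^2 + x*(24*n - 117) + 45
(3) = 5*y^3 - 24*y^2 + 7*y + 36
(4) = -12*s^2 + 39*s - 9
(5) = -10*r^2 + 40*r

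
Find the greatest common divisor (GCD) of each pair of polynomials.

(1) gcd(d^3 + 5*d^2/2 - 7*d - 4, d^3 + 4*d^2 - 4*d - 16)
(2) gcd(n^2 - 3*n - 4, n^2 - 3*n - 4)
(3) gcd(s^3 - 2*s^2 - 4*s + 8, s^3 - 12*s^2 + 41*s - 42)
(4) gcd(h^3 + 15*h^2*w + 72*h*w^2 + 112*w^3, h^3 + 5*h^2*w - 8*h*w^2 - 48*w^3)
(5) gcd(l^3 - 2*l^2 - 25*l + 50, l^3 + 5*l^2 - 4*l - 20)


(1) = d^2 + 2*d - 8
(2) = gcd((n - 4)*(n + 1), (n - 4)*(n + 1)) = n^2 - 3*n - 4
(3) = gcd((s - 2)^2*(s + 2), (s - 7)*(s - 3)*(s - 2)) = s - 2
(4) = gcd((h + 4*w)^2*(h + 7*w), (h - 3*w)*(h + 4*w)^2) = h^2 + 8*h*w + 16*w^2
(5) = l^2 + 3*l - 10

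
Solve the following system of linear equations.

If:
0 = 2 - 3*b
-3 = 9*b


Then:
No Solution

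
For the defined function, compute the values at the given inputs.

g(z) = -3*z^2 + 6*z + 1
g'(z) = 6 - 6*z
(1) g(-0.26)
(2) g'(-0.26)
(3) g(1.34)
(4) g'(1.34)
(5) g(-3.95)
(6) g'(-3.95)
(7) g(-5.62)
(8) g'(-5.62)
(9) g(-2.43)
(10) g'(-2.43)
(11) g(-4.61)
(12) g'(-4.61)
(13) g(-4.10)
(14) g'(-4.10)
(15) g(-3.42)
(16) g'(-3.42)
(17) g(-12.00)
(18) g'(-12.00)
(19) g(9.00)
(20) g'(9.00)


(1) = -0.76
(2) = 7.56
(3) = 3.65
(4) = -2.04
(5) = -69.51
(6) = 29.70
(7) = -127.47
(8) = 39.72
(9) = -31.29
(10) = 20.58
(11) = -90.42
(12) = 33.66
(13) = -74.03
(14) = 30.60
(15) = -54.61
(16) = 26.52
(17) = -503.00
(18) = 78.00
(19) = -188.00
(20) = -48.00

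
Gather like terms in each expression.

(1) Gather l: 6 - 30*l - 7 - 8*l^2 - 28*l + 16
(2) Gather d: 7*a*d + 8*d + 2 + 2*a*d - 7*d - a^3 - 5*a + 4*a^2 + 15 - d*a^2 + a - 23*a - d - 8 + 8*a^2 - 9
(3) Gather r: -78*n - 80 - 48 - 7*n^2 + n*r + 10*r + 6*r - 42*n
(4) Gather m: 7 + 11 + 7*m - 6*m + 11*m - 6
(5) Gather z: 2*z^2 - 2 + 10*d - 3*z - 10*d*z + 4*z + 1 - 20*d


(1) = -8*l^2 - 58*l + 15
(2) = -a^3 + 12*a^2 - 27*a + d*(-a^2 + 9*a)
(3) = -7*n^2 - 120*n + r*(n + 16) - 128
(4) = 12*m + 12
(5) = -10*d + 2*z^2 + z*(1 - 10*d) - 1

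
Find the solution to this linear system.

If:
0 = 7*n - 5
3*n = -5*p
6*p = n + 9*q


Then:
n = 5/7
p = -3/7
q = -23/63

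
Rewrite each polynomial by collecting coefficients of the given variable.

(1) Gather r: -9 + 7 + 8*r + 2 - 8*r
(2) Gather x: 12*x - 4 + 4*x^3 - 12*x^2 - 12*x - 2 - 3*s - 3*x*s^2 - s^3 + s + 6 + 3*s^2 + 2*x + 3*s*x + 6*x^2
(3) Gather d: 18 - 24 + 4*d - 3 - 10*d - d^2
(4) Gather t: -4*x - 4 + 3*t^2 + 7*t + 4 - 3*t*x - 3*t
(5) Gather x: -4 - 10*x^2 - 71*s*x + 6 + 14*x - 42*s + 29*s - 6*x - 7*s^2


(1) = 0
(2) = -s^3 + 3*s^2 - 2*s + 4*x^3 - 6*x^2 + x*(-3*s^2 + 3*s + 2)
(3) = -d^2 - 6*d - 9
(4) = 3*t^2 + t*(4 - 3*x) - 4*x
(5) = -7*s^2 - 13*s - 10*x^2 + x*(8 - 71*s) + 2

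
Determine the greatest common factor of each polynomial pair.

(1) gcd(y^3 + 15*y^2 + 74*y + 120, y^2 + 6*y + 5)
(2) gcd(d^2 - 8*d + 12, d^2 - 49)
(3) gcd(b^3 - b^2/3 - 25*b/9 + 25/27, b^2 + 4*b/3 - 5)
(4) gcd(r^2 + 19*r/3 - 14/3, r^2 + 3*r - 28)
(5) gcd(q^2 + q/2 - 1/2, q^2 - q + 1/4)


(1) = gcd((y + 4)*(y + 5)*(y + 6), (y + 1)*(y + 5)) = y + 5
(2) = 1
(3) = gcd((b - 5/3)*(b - 1/3)*(b + 5/3), (b - 5/3)*(b + 3)) = b - 5/3
(4) = r + 7
(5) = gcd((q - 1/2)*(q + 1), (q - 1/2)^2) = q - 1/2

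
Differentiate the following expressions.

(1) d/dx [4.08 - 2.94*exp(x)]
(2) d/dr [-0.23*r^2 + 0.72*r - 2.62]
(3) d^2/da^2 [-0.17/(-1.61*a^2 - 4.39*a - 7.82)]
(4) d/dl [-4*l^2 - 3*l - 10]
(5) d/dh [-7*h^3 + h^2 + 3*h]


(1) = -2.94*exp(x)
(2) = 0.72 - 0.46*r
(3) = (-0.881314*a^2 - 2.403086*a + 0.17*(3.22*a + 4.39)*(6.44*a + 8.78) - 4.280668)/(1.61*a^2 + 4.39*a + 7.82)^3
(4) = -8*l - 3
(5) = -21*h^2 + 2*h + 3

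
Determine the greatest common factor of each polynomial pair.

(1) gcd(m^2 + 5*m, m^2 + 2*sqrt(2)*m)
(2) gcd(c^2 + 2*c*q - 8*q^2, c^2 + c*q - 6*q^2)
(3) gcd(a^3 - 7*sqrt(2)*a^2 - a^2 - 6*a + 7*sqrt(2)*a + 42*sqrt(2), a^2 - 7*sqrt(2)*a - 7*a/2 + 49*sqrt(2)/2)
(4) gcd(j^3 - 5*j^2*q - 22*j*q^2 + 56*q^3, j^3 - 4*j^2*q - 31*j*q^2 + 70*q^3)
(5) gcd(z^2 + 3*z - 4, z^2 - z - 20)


(1) = m
(2) = gcd((c - 2*q)*(c + 4*q), (c - 2*q)*(c + 3*q)) = -c + 2*q
(3) = a - 7*sqrt(2)
(4) = gcd((j - 7*q)*(j - 2*q)*(j + 4*q), (j - 7*q)*(j - 2*q)*(j + 5*q)) = j^2 - 9*j*q + 14*q^2
(5) = gcd((z - 1)*(z + 4), (z - 5)*(z + 4)) = z + 4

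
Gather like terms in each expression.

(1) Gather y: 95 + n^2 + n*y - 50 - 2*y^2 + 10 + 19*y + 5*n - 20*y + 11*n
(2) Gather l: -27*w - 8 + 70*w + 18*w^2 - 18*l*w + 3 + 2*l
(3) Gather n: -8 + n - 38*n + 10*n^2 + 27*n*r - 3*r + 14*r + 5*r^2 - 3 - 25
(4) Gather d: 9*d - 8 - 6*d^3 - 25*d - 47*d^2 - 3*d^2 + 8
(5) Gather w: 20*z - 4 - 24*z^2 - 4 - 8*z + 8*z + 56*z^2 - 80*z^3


(1) = n^2 + 16*n - 2*y^2 + y*(n - 1) + 55
(2) = l*(2 - 18*w) + 18*w^2 + 43*w - 5
(3) = 10*n^2 + n*(27*r - 37) + 5*r^2 + 11*r - 36
(4) = -6*d^3 - 50*d^2 - 16*d
(5) = -80*z^3 + 32*z^2 + 20*z - 8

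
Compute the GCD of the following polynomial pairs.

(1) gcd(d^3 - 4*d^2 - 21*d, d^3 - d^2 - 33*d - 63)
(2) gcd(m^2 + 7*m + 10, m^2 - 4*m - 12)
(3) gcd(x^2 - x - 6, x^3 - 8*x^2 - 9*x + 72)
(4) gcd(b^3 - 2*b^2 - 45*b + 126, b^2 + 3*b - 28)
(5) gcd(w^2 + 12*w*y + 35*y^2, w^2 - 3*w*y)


(1) = gcd(d*(d - 7)*(d + 3), (d - 7)*(d + 3)^2) = d^2 - 4*d - 21
(2) = gcd((m + 2)*(m + 5), (m - 6)*(m + 2)) = m + 2
(3) = gcd((x - 3)*(x + 2), (x - 8)*(x - 3)*(x + 3)) = x - 3
(4) = b + 7
(5) = gcd((w + 5*y)*(w + 7*y), w*(w - 3*y)) = 1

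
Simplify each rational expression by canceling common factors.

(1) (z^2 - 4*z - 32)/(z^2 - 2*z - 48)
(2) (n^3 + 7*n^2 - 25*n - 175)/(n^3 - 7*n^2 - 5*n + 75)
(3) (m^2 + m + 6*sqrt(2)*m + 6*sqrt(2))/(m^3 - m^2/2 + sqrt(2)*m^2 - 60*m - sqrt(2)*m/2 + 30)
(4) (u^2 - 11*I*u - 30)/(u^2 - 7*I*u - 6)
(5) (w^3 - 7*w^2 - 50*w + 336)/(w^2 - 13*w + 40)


(1) = (z + 4)/(z + 6)
(2) = (n^2 + 12*n + 35)/(n^2 - 2*n - 15)
(3) = (2*m + 2)/(2*m^2 + m*(-10*sqrt(2) - 1) + 5*sqrt(2))
(4) = (u - 5*I)/(u - I)
(5) = (w^2 + w - 42)/(w - 5)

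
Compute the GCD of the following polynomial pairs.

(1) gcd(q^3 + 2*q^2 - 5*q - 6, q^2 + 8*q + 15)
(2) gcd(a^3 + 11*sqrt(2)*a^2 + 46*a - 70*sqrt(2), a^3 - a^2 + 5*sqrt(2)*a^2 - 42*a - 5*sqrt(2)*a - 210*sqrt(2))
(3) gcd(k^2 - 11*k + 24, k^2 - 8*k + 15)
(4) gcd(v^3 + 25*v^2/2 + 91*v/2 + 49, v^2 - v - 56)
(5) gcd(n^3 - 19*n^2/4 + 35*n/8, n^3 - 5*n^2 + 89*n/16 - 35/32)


(1) = q + 3
(2) = a + 5*sqrt(2)
(3) = gcd((k - 8)*(k - 3), (k - 5)*(k - 3)) = k - 3
(4) = v + 7
(5) = gcd(n*(n - 7/2)*(n - 5/4), (n - 7/2)*(n - 5/4)*(n - 1/4)) = n^2 - 19*n/4 + 35/8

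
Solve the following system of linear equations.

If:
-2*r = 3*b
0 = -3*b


Then:
b = 0
r = 0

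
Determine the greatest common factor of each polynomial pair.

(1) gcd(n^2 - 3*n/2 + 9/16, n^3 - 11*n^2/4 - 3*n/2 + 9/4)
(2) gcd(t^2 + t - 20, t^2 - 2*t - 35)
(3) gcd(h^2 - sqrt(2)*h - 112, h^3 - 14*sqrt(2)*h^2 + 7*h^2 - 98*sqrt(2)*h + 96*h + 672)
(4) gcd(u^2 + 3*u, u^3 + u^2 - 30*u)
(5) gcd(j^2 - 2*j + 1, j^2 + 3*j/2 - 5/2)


(1) = gcd((n - 3/4)^2, (n - 3)*(n - 3/4)*(n + 1)) = n - 3/4
(2) = gcd((t - 4)*(t + 5), (t - 7)*(t + 5)) = t + 5
(3) = h - 8*sqrt(2)
(4) = u
(5) = gcd((j - 1)^2, (j - 1)*(j + 5/2)) = j - 1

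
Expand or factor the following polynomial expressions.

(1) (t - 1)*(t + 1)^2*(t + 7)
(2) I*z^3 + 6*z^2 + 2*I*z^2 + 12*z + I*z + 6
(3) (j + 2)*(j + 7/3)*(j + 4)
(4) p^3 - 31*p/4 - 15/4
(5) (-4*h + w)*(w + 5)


(1) = t^4 + 8*t^3 + 6*t^2 - 8*t - 7
(2) = (z + 1)*(z - 6*I)*(I*z + I)
(3) = j^3 + 25*j^2/3 + 22*j + 56/3
(4) = (p - 3)*(p + 1/2)*(p + 5/2)
(5) = -4*h*w - 20*h + w^2 + 5*w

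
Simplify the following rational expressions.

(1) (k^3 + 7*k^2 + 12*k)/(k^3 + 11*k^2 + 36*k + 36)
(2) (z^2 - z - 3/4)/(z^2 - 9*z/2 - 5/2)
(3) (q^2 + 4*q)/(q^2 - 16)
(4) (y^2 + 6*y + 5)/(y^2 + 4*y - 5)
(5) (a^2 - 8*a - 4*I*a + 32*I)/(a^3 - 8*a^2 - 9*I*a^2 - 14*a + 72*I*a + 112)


(1) = (k^2 + 4*k)/(k^2 + 8*k + 12)
(2) = (2*z - 3)/(2*z - 10)
(3) = q/(q - 4)
(4) = (y + 1)/(y - 1)
(5) = (a - 4*I)/(a^2 - 9*I*a - 14)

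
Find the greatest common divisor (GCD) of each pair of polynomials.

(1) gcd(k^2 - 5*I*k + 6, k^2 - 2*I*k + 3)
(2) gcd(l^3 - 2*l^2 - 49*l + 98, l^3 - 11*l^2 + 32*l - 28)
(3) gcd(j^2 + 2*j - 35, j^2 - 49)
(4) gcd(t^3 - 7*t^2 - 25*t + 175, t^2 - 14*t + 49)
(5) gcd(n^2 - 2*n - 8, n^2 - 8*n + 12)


(1) = k + I
(2) = l^2 - 9*l + 14
(3) = gcd((j - 5)*(j + 7), (j - 7)*(j + 7)) = j + 7
(4) = gcd((t - 7)*(t - 5)*(t + 5), (t - 7)^2) = t - 7
(5) = gcd((n - 4)*(n + 2), (n - 6)*(n - 2)) = 1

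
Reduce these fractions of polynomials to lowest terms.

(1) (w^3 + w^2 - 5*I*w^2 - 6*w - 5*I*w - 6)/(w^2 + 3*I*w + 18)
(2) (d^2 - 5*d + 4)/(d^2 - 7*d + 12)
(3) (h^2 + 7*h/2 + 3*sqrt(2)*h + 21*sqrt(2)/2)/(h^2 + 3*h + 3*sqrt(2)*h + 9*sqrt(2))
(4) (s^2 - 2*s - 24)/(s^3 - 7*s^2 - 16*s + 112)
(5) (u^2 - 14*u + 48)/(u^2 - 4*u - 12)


(1) = (w^2 + w*(1 - 2*I) - 2*I)/(w + 6*I)
(2) = (d - 1)/(d - 3)
(3) = (2*h + 7)/(2*h + 6)
(4) = (s - 6)/(s^2 - 11*s + 28)
(5) = (u - 8)/(u + 2)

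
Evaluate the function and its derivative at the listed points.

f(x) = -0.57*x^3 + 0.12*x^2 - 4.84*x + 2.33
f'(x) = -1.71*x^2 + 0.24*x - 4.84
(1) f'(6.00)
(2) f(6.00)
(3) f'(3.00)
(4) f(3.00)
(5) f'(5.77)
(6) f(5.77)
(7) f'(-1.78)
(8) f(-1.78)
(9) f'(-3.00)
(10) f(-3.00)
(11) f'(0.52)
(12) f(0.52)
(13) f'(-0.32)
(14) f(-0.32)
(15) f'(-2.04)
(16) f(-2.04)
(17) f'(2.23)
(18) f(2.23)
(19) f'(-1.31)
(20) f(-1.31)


(1) = -64.96
(2) = -145.51
(3) = -19.51
(4) = -26.50
(5) = -60.39
(6) = -131.10
(7) = -10.69
(8) = 14.54
(9) = -20.95
(10) = 33.32
(11) = -5.18
(12) = -0.23
(13) = -5.09
(14) = 3.91
(15) = -12.45
(16) = 17.54
(17) = -12.81
(18) = -14.19
(19) = -8.09
(20) = 10.16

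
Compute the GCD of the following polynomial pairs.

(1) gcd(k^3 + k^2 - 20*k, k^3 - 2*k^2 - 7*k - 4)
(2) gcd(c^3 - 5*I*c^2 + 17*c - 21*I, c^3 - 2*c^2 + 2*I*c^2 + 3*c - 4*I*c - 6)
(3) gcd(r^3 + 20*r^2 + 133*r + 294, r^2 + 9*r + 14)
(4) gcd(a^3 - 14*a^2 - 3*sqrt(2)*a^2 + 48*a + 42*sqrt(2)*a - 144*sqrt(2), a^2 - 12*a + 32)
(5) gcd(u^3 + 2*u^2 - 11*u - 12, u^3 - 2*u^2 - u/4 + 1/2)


(1) = gcd(k*(k - 4)*(k + 5), (k - 4)*(k + 1)^2) = k - 4
(2) = c^2 + 2*I*c + 3
(3) = r + 7
(4) = a - 8
(5) = gcd((u - 3)*(u + 1)*(u + 4), (u - 2)*(u - 1/2)*(u + 1/2)) = 1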